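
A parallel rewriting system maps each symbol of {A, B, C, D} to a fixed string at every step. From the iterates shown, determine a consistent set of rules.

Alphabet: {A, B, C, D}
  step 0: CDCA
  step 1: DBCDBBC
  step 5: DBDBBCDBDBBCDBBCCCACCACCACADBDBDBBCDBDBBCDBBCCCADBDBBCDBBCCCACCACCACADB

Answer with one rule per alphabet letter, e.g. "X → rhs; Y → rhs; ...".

  step 0 ⇒ step 1: CDCA ⇒ DB·C·DB·BC
    A ↦ BC
    C ↦ DB
    D ↦ C
    B ↦ CA  (constrained at step 1)

A->BC, B->CA, C->DB, D->C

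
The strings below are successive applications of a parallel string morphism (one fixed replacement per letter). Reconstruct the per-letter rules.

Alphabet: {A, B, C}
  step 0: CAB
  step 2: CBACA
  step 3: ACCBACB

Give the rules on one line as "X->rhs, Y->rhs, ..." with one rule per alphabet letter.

A->CB, B->C, C->A

  step 2 ⇒ step 3: CBACA ⇒ A·C·CB·A·CB
    A ↦ CB
    B ↦ C
    C ↦ A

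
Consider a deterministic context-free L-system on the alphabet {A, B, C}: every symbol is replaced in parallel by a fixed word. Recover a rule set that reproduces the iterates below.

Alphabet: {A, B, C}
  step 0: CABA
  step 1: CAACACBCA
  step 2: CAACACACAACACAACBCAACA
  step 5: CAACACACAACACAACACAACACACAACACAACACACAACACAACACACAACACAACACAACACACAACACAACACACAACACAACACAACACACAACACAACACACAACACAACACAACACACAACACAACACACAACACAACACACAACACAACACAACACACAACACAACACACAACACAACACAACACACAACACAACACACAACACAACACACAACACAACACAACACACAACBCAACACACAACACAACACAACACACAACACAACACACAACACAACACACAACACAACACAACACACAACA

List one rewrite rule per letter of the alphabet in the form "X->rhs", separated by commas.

  step 1 ⇒ step 2: CAACACBCA ⇒ CAA·CA·CA·CAA·CA·CAA·CB·CAA·CA
    A ↦ CA
    B ↦ CB
    C ↦ CAA

A->CA, B->CB, C->CAA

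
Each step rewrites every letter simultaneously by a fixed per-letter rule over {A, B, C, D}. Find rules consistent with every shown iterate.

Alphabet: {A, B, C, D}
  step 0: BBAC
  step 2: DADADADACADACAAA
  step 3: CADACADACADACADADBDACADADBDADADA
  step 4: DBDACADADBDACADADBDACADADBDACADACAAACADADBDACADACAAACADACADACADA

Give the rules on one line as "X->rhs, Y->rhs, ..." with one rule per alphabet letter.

A->DA, B->AA, C->DB, D->CA

  step 3 ⇒ step 4: CADACADACADACADADBDACADADBDADADA ⇒ DB·DA·CA·DA·DB·DA·CA·DA·DB·DA·CA·DA·DB·DA·CA·DA·CA·AA·CA·DA·DB·DA·CA·DA·CA·AA·CA·DA·CA·DA·CA·DA
    A ↦ DA
    B ↦ AA
    C ↦ DB
    D ↦ CA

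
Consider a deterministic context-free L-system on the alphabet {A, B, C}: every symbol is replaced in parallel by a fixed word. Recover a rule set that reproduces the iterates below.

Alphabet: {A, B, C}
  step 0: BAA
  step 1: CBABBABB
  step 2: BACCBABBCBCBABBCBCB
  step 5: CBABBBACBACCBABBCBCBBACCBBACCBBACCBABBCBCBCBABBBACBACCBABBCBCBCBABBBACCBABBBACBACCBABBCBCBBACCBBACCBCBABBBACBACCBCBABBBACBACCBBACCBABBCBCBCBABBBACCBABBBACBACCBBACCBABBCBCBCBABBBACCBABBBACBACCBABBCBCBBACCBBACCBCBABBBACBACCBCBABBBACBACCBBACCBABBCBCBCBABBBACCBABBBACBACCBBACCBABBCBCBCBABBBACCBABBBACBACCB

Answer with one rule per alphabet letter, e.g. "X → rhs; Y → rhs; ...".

A->ABB, B->CB, C->BAC

  step 1 ⇒ step 2: CBABBABB ⇒ BAC·CB·ABB·CB·CB·ABB·CB·CB
    A ↦ ABB
    B ↦ CB
    C ↦ BAC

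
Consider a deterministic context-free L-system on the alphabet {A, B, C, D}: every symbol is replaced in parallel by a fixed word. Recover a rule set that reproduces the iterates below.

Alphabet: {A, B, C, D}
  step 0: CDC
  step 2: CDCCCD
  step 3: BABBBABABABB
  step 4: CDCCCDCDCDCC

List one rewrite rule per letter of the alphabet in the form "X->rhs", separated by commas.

A->D, B->C, C->BA, D->BB

  step 3 ⇒ step 4: BABBBABABABB ⇒ C·D·C·C·C·D·C·D·C·D·C·C
    A ↦ D
    B ↦ C
  step 2 ⇒ step 3: CDCCCD ⇒ BA·BB·BA·BA·BA·BB
    C ↦ BA
  step 2 ⇒ step 3: CDCCCD ⇒ BA·BB·BA·BA·BA·BB
    D ↦ BB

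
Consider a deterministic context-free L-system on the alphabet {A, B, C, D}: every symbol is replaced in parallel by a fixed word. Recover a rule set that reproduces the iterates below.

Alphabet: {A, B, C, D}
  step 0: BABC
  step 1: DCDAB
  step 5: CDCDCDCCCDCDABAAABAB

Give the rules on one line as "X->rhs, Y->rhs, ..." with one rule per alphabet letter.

A->C, B->D, C->AB, D->AA

  step 0 ⇒ step 1: BABC ⇒ D·C·D·AB
    A ↦ C
    B ↦ D
    C ↦ AB
    D ↦ AA  (constrained at step 1)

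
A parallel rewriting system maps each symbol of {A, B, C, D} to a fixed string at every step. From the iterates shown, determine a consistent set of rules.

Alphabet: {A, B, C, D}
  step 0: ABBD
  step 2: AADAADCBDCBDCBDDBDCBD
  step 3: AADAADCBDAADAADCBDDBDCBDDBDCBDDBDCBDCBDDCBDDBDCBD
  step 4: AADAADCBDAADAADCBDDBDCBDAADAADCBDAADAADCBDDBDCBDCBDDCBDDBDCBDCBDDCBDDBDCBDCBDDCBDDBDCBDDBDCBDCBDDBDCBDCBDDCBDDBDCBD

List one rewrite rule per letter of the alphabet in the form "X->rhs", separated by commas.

  step 3 ⇒ step 4: AADAADCBDAADAADCBDDBDCBDDBDCBDDBDCBDCBDDCBDDBDCBD ⇒ AAD·AAD·CBD·AAD·AAD·CBD·DB·D·CBD·AAD·AAD·CBD·AAD·AAD·CBD·DB·D·CBD·CBD·D·CBD·DB·D·CBD·CBD·D·CBD·DB·D·CBD·CBD·D·CBD·DB·D·CBD·DB·D·CBD·CBD·DB·D·CBD·CBD·D·CBD·DB·D·CBD
    A ↦ AAD
    B ↦ D
    C ↦ DB
    D ↦ CBD

A->AAD, B->D, C->DB, D->CBD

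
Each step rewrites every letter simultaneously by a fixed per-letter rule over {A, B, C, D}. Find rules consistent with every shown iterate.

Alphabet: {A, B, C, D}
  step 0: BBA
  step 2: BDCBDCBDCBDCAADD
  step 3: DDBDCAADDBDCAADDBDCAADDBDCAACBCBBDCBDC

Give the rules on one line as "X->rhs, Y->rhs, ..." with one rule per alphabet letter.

A->CB, B->DD, C->AA, D->BDC

  step 2 ⇒ step 3: BDCBDCBDCBDCAADD ⇒ DD·BDC·AA·DD·BDC·AA·DD·BDC·AA·DD·BDC·AA·CB·CB·BDC·BDC
    A ↦ CB
    B ↦ DD
    C ↦ AA
    D ↦ BDC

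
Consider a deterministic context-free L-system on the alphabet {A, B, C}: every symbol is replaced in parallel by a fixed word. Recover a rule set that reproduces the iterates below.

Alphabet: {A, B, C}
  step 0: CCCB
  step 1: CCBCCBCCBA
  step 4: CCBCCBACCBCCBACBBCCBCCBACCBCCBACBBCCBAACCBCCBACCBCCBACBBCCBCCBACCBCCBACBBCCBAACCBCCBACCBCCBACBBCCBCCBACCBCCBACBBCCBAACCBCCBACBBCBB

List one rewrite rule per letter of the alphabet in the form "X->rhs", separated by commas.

A->CBB, B->A, C->CCB

  step 0 ⇒ step 1: CCCB ⇒ CCB·CCB·CCB·A
    B ↦ A
    C ↦ CCB
    A ↦ CBB  (constrained at step 1)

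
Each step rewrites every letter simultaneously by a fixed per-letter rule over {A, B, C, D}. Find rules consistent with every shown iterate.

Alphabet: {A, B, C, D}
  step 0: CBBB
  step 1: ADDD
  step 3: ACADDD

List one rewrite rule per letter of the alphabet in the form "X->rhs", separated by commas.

  step 0 ⇒ step 1: CBBB ⇒ A·D·D·D
    B ↦ D
    C ↦ A
    A ↦ AC  (constrained at step 1)
    D ↦ B  (constrained at step 1)

A->AC, B->D, C->A, D->B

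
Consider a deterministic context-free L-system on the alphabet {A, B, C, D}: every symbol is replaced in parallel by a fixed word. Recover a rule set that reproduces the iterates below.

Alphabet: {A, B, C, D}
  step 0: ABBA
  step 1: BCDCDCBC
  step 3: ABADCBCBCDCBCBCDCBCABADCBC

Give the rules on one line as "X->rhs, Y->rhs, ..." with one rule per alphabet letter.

A->BC, B->DC, C->BA, D->A

  step 0 ⇒ step 1: ABBA ⇒ BC·DC·DC·BC
    A ↦ BC
    B ↦ DC
    C ↦ BA  (constrained at step 1)
    D ↦ A  (constrained at step 1)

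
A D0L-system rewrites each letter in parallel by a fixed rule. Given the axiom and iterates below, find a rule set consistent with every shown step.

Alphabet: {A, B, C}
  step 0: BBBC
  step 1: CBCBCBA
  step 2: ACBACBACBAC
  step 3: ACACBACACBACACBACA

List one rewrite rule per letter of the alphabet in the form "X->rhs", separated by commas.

  step 2 ⇒ step 3: ACBACBACBAC ⇒ AC·A·CB·AC·A·CB·AC·A·CB·AC·A
    A ↦ AC
    B ↦ CB
    C ↦ A

A->AC, B->CB, C->A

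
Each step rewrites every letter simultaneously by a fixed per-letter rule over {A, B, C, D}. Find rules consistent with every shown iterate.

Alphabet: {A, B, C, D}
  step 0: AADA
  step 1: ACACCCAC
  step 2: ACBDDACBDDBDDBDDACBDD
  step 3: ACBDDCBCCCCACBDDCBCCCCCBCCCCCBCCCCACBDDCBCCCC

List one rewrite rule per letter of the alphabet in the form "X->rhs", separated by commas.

A->AC, B->CB, C->BDD, D->CC

  step 2 ⇒ step 3: ACBDDACBDDBDDBDDACBDD ⇒ AC·BDD·CB·CC·CC·AC·BDD·CB·CC·CC·CB·CC·CC·CB·CC·CC·AC·BDD·CB·CC·CC
    A ↦ AC
    B ↦ CB
    C ↦ BDD
    D ↦ CC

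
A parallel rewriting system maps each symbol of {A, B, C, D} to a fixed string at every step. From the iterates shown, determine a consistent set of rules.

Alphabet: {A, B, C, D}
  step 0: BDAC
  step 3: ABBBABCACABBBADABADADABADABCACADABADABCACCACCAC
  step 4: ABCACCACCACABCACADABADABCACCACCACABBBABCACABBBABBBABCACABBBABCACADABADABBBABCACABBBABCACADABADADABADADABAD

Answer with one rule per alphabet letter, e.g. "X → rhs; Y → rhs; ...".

  step 3 ⇒ step 4: ABBBABCACABBBADABADADABADABCACADABADABCACCACCAC ⇒ AB·CAC·CAC·CAC·AB·CAC·AD·AB·AD·AB·CAC·CAC·CAC·AB·BB·AB·CAC·AB·BB·AB·BB·AB·CAC·AB·BB·AB·CAC·AD·AB·AD·AB·BB·AB·CAC·AB·BB·AB·CAC·AD·AB·AD·AD·AB·AD·AD·AB·AD
    A ↦ AB
    B ↦ CAC
    C ↦ AD
    D ↦ BB

A->AB, B->CAC, C->AD, D->BB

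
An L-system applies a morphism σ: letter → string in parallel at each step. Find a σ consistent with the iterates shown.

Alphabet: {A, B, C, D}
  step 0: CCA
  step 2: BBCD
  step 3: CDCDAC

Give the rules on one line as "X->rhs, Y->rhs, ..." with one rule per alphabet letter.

A->B, B->CD, C->A, D->C

  step 2 ⇒ step 3: BBCD ⇒ CD·CD·A·C
    B ↦ CD
    C ↦ A
    D ↦ C
    A ↦ B  (constrained at step 0)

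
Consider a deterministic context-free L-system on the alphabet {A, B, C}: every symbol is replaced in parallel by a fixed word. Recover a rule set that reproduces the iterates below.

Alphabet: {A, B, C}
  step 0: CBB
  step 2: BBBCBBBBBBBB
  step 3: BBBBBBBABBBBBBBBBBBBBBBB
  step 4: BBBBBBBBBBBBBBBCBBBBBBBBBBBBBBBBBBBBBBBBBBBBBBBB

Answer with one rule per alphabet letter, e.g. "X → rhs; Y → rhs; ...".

  step 3 ⇒ step 4: BBBBBBBABBBBBBBBBBBBBBBB ⇒ BB·BB·BB·BB·BB·BB·BB·BC·BB·BB·BB·BB·BB·BB·BB·BB·BB·BB·BB·BB·BB·BB·BB·BB
    A ↦ BC
    B ↦ BB
  step 2 ⇒ step 3: BBBCBBBBBBBB ⇒ BB·BB·BB·BA·BB·BB·BB·BB·BB·BB·BB·BB
    C ↦ BA

A->BC, B->BB, C->BA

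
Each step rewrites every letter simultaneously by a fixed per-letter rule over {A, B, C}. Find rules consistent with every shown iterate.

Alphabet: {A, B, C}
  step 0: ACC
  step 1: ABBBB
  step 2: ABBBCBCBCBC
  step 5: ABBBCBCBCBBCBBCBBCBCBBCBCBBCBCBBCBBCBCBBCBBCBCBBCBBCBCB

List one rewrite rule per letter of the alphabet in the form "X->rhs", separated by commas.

  step 1 ⇒ step 2: ABBBB ⇒ ABB·BC·BC·BC·BC
    A ↦ ABB
    B ↦ BC
  step 0 ⇒ step 1: ACC ⇒ ABB·B·B
    C ↦ B

A->ABB, B->BC, C->B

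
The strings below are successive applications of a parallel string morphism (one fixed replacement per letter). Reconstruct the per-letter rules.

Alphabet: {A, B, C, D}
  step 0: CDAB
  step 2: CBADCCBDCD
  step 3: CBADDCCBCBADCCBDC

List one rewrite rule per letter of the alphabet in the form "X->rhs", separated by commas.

A->D, B->A, C->CB, D->DC

  step 2 ⇒ step 3: CBADCCBDCD ⇒ CB·A·D·DC·CB·CB·A·DC·CB·DC
    A ↦ D
    B ↦ A
    C ↦ CB
    D ↦ DC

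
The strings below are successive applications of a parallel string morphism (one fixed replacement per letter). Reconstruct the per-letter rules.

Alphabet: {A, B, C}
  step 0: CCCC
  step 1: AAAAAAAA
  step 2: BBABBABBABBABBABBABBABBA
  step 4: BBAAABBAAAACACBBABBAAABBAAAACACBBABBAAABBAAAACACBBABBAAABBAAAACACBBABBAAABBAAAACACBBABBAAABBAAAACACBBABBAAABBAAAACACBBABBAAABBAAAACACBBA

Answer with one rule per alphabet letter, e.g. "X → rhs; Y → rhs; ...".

A->BBA, B->AC, C->AA

  step 1 ⇒ step 2: AAAAAAAA ⇒ BBA·BBA·BBA·BBA·BBA·BBA·BBA·BBA
    A ↦ BBA
    B ↦ AC  (constrained at step 2)
  step 0 ⇒ step 1: CCCC ⇒ AA·AA·AA·AA
    C ↦ AA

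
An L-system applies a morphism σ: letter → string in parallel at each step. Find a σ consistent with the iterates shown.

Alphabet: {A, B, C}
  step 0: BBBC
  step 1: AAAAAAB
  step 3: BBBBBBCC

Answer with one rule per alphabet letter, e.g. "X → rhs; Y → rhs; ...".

  step 0 ⇒ step 1: BBBC ⇒ AA·AA·AA·B
    B ↦ AA
    C ↦ B
    A ↦ C  (constrained at step 1)

A->C, B->AA, C->B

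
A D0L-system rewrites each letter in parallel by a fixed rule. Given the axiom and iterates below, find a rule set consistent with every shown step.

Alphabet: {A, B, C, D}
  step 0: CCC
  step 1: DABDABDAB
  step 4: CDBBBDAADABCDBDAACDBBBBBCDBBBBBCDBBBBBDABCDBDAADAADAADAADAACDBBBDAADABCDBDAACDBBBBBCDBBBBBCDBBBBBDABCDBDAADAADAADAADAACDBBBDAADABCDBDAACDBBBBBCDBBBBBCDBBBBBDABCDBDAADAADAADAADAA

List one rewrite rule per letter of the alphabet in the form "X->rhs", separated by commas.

  step 0 ⇒ step 1: CCC ⇒ DAB·DAB·DAB
    C ↦ DAB
    A ↦ BB  (constrained at step 1)
    B ↦ DAA  (constrained at step 1)
    D ↦ CDB  (constrained at step 1)

A->BB, B->DAA, C->DAB, D->CDB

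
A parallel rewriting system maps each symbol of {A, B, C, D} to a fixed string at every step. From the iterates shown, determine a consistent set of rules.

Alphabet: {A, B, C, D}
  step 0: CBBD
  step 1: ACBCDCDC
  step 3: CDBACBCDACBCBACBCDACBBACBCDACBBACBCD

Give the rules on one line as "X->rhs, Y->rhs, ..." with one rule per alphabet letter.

A->B, B->CD, C->ACB, D->C

  step 0 ⇒ step 1: CBBD ⇒ ACB·CD·CD·C
    B ↦ CD
    C ↦ ACB
    D ↦ C
    A ↦ B  (constrained at step 1)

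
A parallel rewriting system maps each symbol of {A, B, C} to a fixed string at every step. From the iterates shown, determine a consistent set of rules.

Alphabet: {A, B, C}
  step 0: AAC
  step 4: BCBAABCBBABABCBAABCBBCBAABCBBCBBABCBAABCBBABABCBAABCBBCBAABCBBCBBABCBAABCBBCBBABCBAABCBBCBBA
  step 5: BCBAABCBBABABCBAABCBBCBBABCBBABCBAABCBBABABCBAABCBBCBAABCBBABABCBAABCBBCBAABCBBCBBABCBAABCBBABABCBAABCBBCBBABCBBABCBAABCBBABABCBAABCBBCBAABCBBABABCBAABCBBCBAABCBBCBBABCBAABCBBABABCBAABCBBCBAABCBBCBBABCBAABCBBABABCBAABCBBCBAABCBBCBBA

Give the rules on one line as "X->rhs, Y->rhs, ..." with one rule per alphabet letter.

  step 4 ⇒ step 5: BCBAABCBBABABCBAABCBBCBAABCBBCBBABCBAABCBBABABCBAABCBBCBAABCBBCBBABCBAABCBBCBBABCBAABCBBCBBA ⇒ BCB·AA·BCB·BA·BA·BCB·AA·BCB·BCB·BA·BCB·BA·BCB·AA·BCB·BA·BA·BCB·AA·BCB·BCB·AA·BCB·BA·BA·BCB·AA·BCB·BCB·AA·BCB·BCB·BA·BCB·AA·BCB·BA·BA·BCB·AA·BCB·BCB·BA·BCB·BA·BCB·AA·BCB·BA·BA·BCB·AA·BCB·BCB·AA·BCB·BA·BA·BCB·AA·BCB·BCB·AA·BCB·BCB·BA·BCB·AA·BCB·BA·BA·BCB·AA·BCB·BCB·AA·BCB·BCB·BA·BCB·AA·BCB·BA·BA·BCB·AA·BCB·BCB·AA·BCB·BCB·BA
    A ↦ BA
    B ↦ BCB
    C ↦ AA

A->BA, B->BCB, C->AA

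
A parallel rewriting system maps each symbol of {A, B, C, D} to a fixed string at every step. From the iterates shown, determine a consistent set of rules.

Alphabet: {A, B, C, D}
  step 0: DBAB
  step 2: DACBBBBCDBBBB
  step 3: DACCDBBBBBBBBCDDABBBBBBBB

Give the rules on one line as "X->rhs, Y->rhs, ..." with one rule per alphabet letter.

  step 2 ⇒ step 3: DACBBBBCDBBBB ⇒ DA·C·CD·BB·BB·BB·BB·CD·DA·BB·BB·BB·BB
    A ↦ C
    B ↦ BB
    C ↦ CD
    D ↦ DA

A->C, B->BB, C->CD, D->DA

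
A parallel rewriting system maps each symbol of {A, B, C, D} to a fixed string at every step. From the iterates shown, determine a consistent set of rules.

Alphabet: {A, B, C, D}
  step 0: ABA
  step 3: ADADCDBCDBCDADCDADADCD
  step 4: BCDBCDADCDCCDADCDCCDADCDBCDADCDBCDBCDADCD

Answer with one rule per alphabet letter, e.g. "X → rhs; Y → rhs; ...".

A->B, B->CCD, C->AD, D->CD

  step 3 ⇒ step 4: ADADCDBCDBCDADCDADADCD ⇒ B·CD·B·CD·AD·CD·CCD·AD·CD·CCD·AD·CD·B·CD·AD·CD·B·CD·B·CD·AD·CD
    A ↦ B
    B ↦ CCD
    C ↦ AD
    D ↦ CD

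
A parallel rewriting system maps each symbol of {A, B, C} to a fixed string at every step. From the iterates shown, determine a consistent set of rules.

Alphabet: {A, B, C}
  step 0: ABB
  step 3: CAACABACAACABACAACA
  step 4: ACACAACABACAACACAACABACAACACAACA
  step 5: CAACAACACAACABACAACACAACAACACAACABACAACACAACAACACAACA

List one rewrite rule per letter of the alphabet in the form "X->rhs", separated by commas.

  step 4 ⇒ step 5: ACACAACABACAACACAACABACAACACAACA ⇒ CA·A·CA·A·CA·CA·A·CA·BA·CA·A·CA·CA·A·CA·A·CA·CA·A·CA·BA·CA·A·CA·CA·A·CA·A·CA·CA·A·CA
    A ↦ CA
    B ↦ BA
    C ↦ A

A->CA, B->BA, C->A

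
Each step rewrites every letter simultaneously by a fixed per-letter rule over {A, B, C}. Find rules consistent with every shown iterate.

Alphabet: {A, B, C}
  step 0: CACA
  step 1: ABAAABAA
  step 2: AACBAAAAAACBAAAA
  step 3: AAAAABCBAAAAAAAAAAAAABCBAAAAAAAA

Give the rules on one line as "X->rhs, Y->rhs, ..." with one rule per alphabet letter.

A->AA, B->CB, C->AB

  step 2 ⇒ step 3: AACBAAAAAACBAAAA ⇒ AA·AA·AB·CB·AA·AA·AA·AA·AA·AA·AB·CB·AA·AA·AA·AA
    A ↦ AA
    B ↦ CB
    C ↦ AB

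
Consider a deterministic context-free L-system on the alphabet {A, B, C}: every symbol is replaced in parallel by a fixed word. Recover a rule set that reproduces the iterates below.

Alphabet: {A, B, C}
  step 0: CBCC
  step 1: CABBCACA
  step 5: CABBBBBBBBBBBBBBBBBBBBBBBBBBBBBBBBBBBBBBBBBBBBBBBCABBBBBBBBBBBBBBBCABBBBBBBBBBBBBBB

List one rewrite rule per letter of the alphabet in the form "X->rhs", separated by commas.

  step 0 ⇒ step 1: CBCC ⇒ CA·BB·CA·CA
    B ↦ BB
    C ↦ CA
    A ↦ B  (constrained at step 1)

A->B, B->BB, C->CA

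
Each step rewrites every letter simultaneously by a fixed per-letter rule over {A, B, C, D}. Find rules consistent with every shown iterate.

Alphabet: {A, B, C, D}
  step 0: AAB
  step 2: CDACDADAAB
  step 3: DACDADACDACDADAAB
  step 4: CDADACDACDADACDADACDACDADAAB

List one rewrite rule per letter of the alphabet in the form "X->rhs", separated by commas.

  step 3 ⇒ step 4: DACDADACDACDADAAB ⇒ C·DA·DA·C·DA·C·DA·DA·C·DA·DA·C·DA·C·DA·DA·AB
    A ↦ DA
    B ↦ AB
    C ↦ DA
    D ↦ C

A->DA, B->AB, C->DA, D->C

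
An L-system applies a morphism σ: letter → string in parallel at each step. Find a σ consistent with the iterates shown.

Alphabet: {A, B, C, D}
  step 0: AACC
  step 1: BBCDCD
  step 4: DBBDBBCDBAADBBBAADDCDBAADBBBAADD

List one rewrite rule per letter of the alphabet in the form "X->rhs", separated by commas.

  step 0 ⇒ step 1: AACC ⇒ B·B·CD·CD
    A ↦ B
    C ↦ CD
    B ↦ D  (constrained at step 1)
    D ↦ BAA  (constrained at step 1)

A->B, B->D, C->CD, D->BAA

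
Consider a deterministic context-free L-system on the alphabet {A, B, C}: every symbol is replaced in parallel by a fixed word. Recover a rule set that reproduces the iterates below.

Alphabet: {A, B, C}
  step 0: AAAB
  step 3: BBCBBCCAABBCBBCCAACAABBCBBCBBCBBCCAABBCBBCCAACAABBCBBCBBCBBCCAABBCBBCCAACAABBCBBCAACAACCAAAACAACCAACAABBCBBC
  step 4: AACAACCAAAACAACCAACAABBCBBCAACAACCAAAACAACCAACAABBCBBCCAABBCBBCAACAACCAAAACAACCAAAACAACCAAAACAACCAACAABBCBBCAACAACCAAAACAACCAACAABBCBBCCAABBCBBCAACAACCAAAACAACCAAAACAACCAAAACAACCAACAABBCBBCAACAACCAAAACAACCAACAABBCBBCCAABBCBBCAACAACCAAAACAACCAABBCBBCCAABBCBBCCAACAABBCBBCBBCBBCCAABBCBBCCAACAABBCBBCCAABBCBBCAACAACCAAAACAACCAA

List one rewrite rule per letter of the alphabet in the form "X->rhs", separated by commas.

  step 3 ⇒ step 4: BBCBBCCAABBCBBCCAACAABBCBBCBBCBBCCAABBCBBCCAACAABBCBBCBBCBBCCAABBCBBCCAACAABBCBBCAACAACCAAAACAACCAACAABBCBBC ⇒ AAC·AAC·CAA·AAC·AAC·CAA·CAA·BBC·BBC·AAC·AAC·CAA·AAC·AAC·CAA·CAA·BBC·BBC·CAA·BBC·BBC·AAC·AAC·CAA·AAC·AAC·CAA·AAC·AAC·CAA·AAC·AAC·CAA·CAA·BBC·BBC·AAC·AAC·CAA·AAC·AAC·CAA·CAA·BBC·BBC·CAA·BBC·BBC·AAC·AAC·CAA·AAC·AAC·CAA·AAC·AAC·CAA·AAC·AAC·CAA·CAA·BBC·BBC·AAC·AAC·CAA·AAC·AAC·CAA·CAA·BBC·BBC·CAA·BBC·BBC·AAC·AAC·CAA·AAC·AAC·CAA·BBC·BBC·CAA·BBC·BBC·CAA·CAA·BBC·BBC·BBC·BBC·CAA·BBC·BBC·CAA·CAA·BBC·BBC·CAA·BBC·BBC·AAC·AAC·CAA·AAC·AAC·CAA
    A ↦ BBC
    B ↦ AAC
    C ↦ CAA

A->BBC, B->AAC, C->CAA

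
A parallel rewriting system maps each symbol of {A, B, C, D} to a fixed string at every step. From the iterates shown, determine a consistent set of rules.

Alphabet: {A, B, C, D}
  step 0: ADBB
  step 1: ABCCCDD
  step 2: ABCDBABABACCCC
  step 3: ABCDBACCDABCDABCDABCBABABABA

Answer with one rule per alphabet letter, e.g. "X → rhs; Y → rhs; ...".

A->ABC, B->D, C->BA, D->CC

  step 2 ⇒ step 3: ABCDBABABACCCC ⇒ ABC·D·BA·CC·D·ABC·D·ABC·D·ABC·BA·BA·BA·BA
    A ↦ ABC
    B ↦ D
    C ↦ BA
    D ↦ CC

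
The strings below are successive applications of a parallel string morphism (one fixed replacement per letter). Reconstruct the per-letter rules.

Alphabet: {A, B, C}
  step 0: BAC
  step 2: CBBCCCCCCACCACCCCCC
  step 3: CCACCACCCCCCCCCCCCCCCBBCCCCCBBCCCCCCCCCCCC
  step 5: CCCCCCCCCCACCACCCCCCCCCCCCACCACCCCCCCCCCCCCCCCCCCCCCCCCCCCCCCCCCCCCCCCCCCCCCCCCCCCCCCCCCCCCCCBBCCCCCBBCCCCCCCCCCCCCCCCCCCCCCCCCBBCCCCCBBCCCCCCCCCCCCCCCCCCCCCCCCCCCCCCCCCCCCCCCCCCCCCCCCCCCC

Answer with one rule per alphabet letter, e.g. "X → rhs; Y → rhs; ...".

A->CBB, B->ACC, C->CC

  step 2 ⇒ step 3: CBBCCCCCCACCACCCCCC ⇒ CC·ACC·ACC·CC·CC·CC·CC·CC·CC·CBB·CC·CC·CBB·CC·CC·CC·CC·CC·CC
    A ↦ CBB
    B ↦ ACC
    C ↦ CC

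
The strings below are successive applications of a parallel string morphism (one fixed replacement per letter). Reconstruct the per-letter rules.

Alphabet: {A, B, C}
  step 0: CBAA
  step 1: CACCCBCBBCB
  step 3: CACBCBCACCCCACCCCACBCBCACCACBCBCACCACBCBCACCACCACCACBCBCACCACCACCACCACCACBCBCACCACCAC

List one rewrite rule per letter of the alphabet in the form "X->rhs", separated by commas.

  step 0 ⇒ step 1: CBAA ⇒ CAC·CC·BCB·BCB
    A ↦ BCB
    B ↦ CC
    C ↦ CAC

A->BCB, B->CC, C->CAC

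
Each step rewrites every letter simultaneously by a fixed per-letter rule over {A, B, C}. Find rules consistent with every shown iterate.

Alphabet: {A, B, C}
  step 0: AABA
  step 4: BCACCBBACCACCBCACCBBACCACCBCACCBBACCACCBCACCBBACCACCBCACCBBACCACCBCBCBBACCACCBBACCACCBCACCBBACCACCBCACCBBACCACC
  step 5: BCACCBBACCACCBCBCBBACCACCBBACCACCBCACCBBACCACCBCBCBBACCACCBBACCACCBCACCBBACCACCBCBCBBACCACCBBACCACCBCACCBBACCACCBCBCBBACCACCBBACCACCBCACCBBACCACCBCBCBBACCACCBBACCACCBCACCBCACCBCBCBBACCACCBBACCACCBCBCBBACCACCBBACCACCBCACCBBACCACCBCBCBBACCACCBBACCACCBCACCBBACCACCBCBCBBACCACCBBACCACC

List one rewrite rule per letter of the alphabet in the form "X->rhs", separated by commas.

  step 4 ⇒ step 5: BCACCBBACCACCBCACCBBACCACCBCACCBBACCACCBCACCBBACCACCBCACCBBACCACCBCBCBBACCACCBBACCACCBCACCBBACCACCBCACCBBACCACC ⇒ BC·ACC·BB·ACC·ACC·BC·BC·BB·ACC·ACC·BB·ACC·ACC·BC·ACC·BB·ACC·ACC·BC·BC·BB·ACC·ACC·BB·ACC·ACC·BC·ACC·BB·ACC·ACC·BC·BC·BB·ACC·ACC·BB·ACC·ACC·BC·ACC·BB·ACC·ACC·BC·BC·BB·ACC·ACC·BB·ACC·ACC·BC·ACC·BB·ACC·ACC·BC·BC·BB·ACC·ACC·BB·ACC·ACC·BC·ACC·BC·ACC·BC·BC·BB·ACC·ACC·BB·ACC·ACC·BC·BC·BB·ACC·ACC·BB·ACC·ACC·BC·ACC·BB·ACC·ACC·BC·BC·BB·ACC·ACC·BB·ACC·ACC·BC·ACC·BB·ACC·ACC·BC·BC·BB·ACC·ACC·BB·ACC·ACC
    A ↦ BB
    B ↦ BC
    C ↦ ACC

A->BB, B->BC, C->ACC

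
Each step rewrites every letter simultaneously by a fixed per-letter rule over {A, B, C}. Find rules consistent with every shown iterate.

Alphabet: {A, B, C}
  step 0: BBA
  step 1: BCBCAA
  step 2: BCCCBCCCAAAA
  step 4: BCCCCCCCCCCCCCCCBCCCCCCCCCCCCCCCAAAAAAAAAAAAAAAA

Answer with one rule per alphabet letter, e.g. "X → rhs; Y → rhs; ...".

  step 1 ⇒ step 2: BCBCAA ⇒ BC·CC·BC·CC·AA·AA
    A ↦ AA
    B ↦ BC
    C ↦ CC

A->AA, B->BC, C->CC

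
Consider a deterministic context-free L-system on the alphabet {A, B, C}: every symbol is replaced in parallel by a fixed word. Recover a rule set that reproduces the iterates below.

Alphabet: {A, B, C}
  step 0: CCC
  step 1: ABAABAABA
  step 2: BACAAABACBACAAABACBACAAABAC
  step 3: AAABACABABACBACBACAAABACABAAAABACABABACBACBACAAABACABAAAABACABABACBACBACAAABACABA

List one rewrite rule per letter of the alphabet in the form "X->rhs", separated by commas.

  step 2 ⇒ step 3: BACAAABACBACAAABACBACAAABAC ⇒ AAA·BAC·ABA·BAC·BAC·BAC·AAA·BAC·ABA·AAA·BAC·ABA·BAC·BAC·BAC·AAA·BAC·ABA·AAA·BAC·ABA·BAC·BAC·BAC·AAA·BAC·ABA
    A ↦ BAC
    B ↦ AAA
    C ↦ ABA

A->BAC, B->AAA, C->ABA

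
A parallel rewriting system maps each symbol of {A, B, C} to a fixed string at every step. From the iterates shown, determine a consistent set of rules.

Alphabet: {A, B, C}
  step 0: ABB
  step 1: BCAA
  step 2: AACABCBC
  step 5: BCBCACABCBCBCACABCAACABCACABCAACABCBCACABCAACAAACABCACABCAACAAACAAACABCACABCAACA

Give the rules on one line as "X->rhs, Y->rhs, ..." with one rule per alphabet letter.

A->BC, B->A, C->ACA

  step 1 ⇒ step 2: BCAA ⇒ A·ACA·BC·BC
    A ↦ BC
    B ↦ A
    C ↦ ACA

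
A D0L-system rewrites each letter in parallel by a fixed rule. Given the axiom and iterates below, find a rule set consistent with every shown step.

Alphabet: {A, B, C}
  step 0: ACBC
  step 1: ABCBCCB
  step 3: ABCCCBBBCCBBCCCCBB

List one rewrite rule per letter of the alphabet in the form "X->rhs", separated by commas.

A->ABC, B->CC, C->B

  step 0 ⇒ step 1: ACBC ⇒ ABC·B·CC·B
    A ↦ ABC
    B ↦ CC
    C ↦ B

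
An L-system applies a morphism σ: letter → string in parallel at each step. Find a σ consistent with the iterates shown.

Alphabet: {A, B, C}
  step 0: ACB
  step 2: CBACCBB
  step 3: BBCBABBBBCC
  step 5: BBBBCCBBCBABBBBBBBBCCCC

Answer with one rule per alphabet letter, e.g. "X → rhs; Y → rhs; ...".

A->BA, B->C, C->BB

  step 2 ⇒ step 3: CBACCBB ⇒ BB·C·BA·BB·BB·C·C
    A ↦ BA
    B ↦ C
    C ↦ BB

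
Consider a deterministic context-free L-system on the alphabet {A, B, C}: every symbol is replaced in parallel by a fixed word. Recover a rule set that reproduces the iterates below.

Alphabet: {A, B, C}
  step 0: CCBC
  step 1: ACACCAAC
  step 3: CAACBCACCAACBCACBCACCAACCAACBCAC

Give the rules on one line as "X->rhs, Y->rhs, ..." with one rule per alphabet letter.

A->BC, B->CA, C->AC

  step 0 ⇒ step 1: CCBC ⇒ AC·AC·CA·AC
    B ↦ CA
    C ↦ AC
    A ↦ BC  (constrained at step 1)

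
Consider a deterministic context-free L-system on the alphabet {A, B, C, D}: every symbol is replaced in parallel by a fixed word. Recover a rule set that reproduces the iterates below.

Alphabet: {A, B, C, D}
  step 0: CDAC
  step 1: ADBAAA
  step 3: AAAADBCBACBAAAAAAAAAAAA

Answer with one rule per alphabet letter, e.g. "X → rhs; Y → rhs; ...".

  step 0 ⇒ step 1: CDAC ⇒ A·DB·AA·A
    A ↦ AA
    C ↦ A
    D ↦ DB
    B ↦ CB  (constrained at step 1)

A->AA, B->CB, C->A, D->DB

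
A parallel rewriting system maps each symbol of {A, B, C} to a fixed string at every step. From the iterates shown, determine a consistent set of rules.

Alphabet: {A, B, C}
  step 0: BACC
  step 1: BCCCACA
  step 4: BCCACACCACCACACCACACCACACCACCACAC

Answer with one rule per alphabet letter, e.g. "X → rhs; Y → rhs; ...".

A->C, B->BC, C->CA

  step 0 ⇒ step 1: BACC ⇒ BC·C·CA·CA
    A ↦ C
    B ↦ BC
    C ↦ CA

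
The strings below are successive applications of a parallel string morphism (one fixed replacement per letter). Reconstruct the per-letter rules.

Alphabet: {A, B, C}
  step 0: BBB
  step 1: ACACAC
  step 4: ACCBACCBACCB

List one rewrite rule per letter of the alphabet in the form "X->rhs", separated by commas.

A->C, B->AC, C->B

  step 0 ⇒ step 1: BBB ⇒ AC·AC·AC
    B ↦ AC
    A ↦ C  (constrained at step 1)
    C ↦ B  (constrained at step 1)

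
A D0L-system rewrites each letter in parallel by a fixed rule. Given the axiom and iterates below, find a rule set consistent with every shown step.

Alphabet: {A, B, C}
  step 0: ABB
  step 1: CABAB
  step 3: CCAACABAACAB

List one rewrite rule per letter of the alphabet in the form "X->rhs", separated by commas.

  step 0 ⇒ step 1: ABB ⇒ C·AB·AB
    A ↦ C
    B ↦ AB
    C ↦ AA  (constrained at step 1)

A->C, B->AB, C->AA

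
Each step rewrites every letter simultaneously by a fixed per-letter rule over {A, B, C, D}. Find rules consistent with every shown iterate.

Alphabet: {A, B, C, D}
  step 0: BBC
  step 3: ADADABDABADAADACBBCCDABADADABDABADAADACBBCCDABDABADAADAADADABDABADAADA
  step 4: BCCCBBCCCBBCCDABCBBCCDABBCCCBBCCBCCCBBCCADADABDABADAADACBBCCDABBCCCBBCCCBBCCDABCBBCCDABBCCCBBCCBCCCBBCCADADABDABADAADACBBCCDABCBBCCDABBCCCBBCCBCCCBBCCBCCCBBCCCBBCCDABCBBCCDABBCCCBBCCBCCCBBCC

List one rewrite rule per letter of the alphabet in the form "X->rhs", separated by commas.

A->BCC, B->DAB, C->ADA, D->CB

  step 3 ⇒ step 4: ADADABDABADAADACBBCCDABADADABDABADAADACBBCCDABDABADAADAADADABDABADAADA ⇒ BCC·CB·BCC·CB·BCC·DAB·CB·BCC·DAB·BCC·CB·BCC·BCC·CB·BCC·ADA·DAB·DAB·ADA·ADA·CB·BCC·DAB·BCC·CB·BCC·CB·BCC·DAB·CB·BCC·DAB·BCC·CB·BCC·BCC·CB·BCC·ADA·DAB·DAB·ADA·ADA·CB·BCC·DAB·CB·BCC·DAB·BCC·CB·BCC·BCC·CB·BCC·BCC·CB·BCC·CB·BCC·DAB·CB·BCC·DAB·BCC·CB·BCC·BCC·CB·BCC
    A ↦ BCC
    B ↦ DAB
    C ↦ ADA
    D ↦ CB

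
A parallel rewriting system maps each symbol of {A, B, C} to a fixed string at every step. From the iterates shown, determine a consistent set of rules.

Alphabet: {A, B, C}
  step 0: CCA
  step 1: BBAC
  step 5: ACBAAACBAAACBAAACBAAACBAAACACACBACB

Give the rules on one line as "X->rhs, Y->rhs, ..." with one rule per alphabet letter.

  step 0 ⇒ step 1: CCA ⇒ B·B·AC
    A ↦ AC
    C ↦ B
    B ↦ AA  (constrained at step 1)

A->AC, B->AA, C->B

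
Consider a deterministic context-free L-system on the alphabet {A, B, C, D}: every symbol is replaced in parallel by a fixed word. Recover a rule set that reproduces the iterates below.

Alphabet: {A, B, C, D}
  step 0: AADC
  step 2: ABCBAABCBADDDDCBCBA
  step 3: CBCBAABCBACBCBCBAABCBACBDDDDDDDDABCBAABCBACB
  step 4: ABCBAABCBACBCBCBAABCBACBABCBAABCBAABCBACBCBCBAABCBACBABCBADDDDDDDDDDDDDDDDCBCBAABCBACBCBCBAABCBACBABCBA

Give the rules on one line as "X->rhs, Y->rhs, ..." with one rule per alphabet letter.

A->CB, B->CBA, C->AB, D->DD

  step 3 ⇒ step 4: CBCBAABCBACBCBCBAABCBACBDDDDDDDDABCBAABCBACB ⇒ AB·CBA·AB·CBA·CB·CB·CBA·AB·CBA·CB·AB·CBA·AB·CBA·AB·CBA·CB·CB·CBA·AB·CBA·CB·AB·CBA·DD·DD·DD·DD·DD·DD·DD·DD·CB·CBA·AB·CBA·CB·CB·CBA·AB·CBA·CB·AB·CBA
    A ↦ CB
    B ↦ CBA
    C ↦ AB
    D ↦ DD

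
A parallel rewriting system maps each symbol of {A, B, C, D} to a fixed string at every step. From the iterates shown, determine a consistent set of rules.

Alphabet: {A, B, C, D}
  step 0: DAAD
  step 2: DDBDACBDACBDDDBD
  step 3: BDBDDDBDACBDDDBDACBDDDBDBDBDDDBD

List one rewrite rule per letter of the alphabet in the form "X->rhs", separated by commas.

  step 2 ⇒ step 3: DDBDACBDACBDDDBD ⇒ BD·BD·DD·BD·AC·BD·DD·BD·AC·BD·DD·BD·BD·BD·DD·BD
    A ↦ AC
    B ↦ DD
    C ↦ BD
    D ↦ BD

A->AC, B->DD, C->BD, D->BD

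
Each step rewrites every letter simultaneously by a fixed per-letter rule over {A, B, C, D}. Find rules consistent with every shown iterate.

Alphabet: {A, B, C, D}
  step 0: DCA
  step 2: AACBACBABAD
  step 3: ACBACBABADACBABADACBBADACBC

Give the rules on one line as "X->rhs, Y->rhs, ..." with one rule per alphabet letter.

A->ACB, B->BAD, C->A, D->C

  step 2 ⇒ step 3: AACBACBABAD ⇒ ACB·ACB·A·BAD·ACB·A·BAD·ACB·BAD·ACB·C
    A ↦ ACB
    B ↦ BAD
    C ↦ A
    D ↦ C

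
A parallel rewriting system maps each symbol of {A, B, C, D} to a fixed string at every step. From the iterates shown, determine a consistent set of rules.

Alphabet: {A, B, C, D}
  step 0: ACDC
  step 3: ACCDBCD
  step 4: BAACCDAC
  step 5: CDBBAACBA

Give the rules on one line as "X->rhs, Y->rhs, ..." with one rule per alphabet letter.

  step 4 ⇒ step 5: BAACCDAC ⇒ CD·B·B·A·A·C·B·A
    A ↦ B
    B ↦ CD
    C ↦ A
    D ↦ C

A->B, B->CD, C->A, D->C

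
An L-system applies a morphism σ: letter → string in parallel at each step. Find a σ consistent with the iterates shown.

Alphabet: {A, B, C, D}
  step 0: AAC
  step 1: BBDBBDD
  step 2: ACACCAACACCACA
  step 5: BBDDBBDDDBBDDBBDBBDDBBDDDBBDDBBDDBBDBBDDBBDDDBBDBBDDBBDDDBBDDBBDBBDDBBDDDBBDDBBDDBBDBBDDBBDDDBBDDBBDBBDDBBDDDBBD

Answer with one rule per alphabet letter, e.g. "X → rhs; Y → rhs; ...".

A->BBD, B->AC, C->D, D->CA

  step 1 ⇒ step 2: BBDBBDD ⇒ AC·AC·CA·AC·AC·CA·CA
    B ↦ AC
    D ↦ CA
  step 0 ⇒ step 1: AAC ⇒ BBD·BBD·D
    A ↦ BBD
  step 0 ⇒ step 1: AAC ⇒ BBD·BBD·D
    C ↦ D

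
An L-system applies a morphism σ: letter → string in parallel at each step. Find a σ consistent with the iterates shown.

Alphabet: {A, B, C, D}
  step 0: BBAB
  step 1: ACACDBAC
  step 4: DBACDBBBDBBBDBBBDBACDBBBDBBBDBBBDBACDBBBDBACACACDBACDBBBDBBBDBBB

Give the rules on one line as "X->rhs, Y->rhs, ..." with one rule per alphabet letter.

A->DB, B->AC, C->BB, D->DB

  step 0 ⇒ step 1: BBAB ⇒ AC·AC·DB·AC
    A ↦ DB
    B ↦ AC
    C ↦ BB  (constrained at step 1)
    D ↦ DB  (constrained at step 1)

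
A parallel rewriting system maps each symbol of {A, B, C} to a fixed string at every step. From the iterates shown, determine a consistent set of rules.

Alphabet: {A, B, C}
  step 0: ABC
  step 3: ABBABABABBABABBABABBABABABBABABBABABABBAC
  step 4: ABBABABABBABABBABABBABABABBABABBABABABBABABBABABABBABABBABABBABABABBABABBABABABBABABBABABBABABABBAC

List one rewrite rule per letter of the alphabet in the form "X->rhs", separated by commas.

  step 3 ⇒ step 4: ABBABABABBABABBABABBABABABBABABBABABABBAC ⇒ ABB·AB·AB·ABB·AB·ABB·AB·ABB·AB·AB·ABB·AB·ABB·AB·AB·ABB·AB·ABB·AB·AB·ABB·AB·ABB·AB·ABB·AB·AB·ABB·AB·ABB·AB·AB·ABB·AB·ABB·AB·ABB·AB·AB·ABB·AC
    A ↦ ABB
    B ↦ AB
    C ↦ AC

A->ABB, B->AB, C->AC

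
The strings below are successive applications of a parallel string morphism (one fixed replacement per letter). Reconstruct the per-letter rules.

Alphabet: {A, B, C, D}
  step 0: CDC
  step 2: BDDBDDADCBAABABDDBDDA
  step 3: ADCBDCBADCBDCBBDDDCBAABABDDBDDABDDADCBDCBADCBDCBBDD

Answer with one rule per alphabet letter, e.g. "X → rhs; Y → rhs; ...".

  step 2 ⇒ step 3: BDDBDDADCBAABABDDBDDA ⇒ A·DCB·DCB·A·DCB·DCB·BDD·DCB·AAB·A·BDD·BDD·A·BDD·A·DCB·DCB·A·DCB·DCB·BDD
    A ↦ BDD
    B ↦ A
    C ↦ AAB
    D ↦ DCB

A->BDD, B->A, C->AAB, D->DCB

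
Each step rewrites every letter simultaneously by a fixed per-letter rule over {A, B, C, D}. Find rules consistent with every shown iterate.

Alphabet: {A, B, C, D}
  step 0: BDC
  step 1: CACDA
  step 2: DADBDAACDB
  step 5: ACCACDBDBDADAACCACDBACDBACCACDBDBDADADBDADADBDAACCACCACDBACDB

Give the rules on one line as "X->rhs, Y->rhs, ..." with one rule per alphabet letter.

  step 1 ⇒ step 2: CACDA ⇒ DA·DB·DA·AC·DB
    A ↦ DB
    C ↦ DA
    D ↦ AC
  step 0 ⇒ step 1: BDC ⇒ C·AC·DA
    B ↦ C

A->DB, B->C, C->DA, D->AC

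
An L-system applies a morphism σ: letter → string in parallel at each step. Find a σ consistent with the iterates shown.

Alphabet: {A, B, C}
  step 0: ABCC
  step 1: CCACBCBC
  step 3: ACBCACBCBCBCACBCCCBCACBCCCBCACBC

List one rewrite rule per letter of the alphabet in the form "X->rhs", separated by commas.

  step 0 ⇒ step 1: ABCC ⇒ CC·AC·BC·BC
    A ↦ CC
    B ↦ AC
    C ↦ BC

A->CC, B->AC, C->BC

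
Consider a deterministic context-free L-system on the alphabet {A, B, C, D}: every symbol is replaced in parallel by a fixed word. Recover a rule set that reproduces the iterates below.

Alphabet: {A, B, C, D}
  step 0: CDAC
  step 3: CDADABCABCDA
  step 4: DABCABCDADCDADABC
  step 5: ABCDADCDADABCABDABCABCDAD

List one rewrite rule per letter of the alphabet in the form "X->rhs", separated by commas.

A->C, B->DA, C->D, D->AB

  step 4 ⇒ step 5: DABCABCDADCDADABC ⇒ AB·C·DA·D·C·DA·D·AB·C·AB·D·AB·C·AB·C·DA·D
    A ↦ C
    B ↦ DA
    C ↦ D
    D ↦ AB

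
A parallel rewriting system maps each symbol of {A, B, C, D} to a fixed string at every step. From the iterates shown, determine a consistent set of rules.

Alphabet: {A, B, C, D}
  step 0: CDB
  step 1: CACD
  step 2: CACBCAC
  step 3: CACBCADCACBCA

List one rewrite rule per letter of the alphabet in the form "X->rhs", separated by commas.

  step 2 ⇒ step 3: CACBCAC ⇒ CA·CB·CA·D·CA·CB·CA
    A ↦ CB
    B ↦ D
    C ↦ CA
  step 0 ⇒ step 1: CDB ⇒ CA·C·D
    D ↦ C

A->CB, B->D, C->CA, D->C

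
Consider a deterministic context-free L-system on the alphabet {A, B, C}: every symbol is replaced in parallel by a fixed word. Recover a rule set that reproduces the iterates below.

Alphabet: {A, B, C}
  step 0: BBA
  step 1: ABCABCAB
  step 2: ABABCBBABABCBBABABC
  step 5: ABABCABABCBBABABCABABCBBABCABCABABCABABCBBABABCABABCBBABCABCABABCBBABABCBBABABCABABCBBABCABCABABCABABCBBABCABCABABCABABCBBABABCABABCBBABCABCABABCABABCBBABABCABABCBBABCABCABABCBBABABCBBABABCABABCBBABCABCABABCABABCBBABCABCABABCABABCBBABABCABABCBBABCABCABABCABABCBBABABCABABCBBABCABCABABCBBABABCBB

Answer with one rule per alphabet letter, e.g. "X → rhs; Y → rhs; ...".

  step 1 ⇒ step 2: ABCABCAB ⇒ AB·ABC·BB·AB·ABC·BB·AB·ABC
    A ↦ AB
    B ↦ ABC
    C ↦ BB

A->AB, B->ABC, C->BB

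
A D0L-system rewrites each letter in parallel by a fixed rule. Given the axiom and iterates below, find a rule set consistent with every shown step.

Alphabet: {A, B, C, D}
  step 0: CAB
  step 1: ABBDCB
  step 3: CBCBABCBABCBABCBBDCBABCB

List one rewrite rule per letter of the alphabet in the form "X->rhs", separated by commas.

  step 0 ⇒ step 1: CAB ⇒ AB·BD·CB
    A ↦ BD
    B ↦ CB
    C ↦ AB
    D ↦ CB  (constrained at step 1)

A->BD, B->CB, C->AB, D->CB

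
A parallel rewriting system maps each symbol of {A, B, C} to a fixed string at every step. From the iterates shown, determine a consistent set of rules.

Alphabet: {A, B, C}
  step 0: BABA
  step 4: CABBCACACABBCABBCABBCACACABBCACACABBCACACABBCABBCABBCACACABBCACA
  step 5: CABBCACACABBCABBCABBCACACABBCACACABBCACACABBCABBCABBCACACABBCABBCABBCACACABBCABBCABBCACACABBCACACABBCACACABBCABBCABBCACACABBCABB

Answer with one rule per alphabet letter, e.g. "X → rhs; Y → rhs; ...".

A->BB, B->CA, C->CA

  step 4 ⇒ step 5: CABBCACACABBCABBCABBCACACABBCACACABBCACACABBCABBCABBCACACABBCACA ⇒ CA·BB·CA·CA·CA·BB·CA·BB·CA·BB·CA·CA·CA·BB·CA·CA·CA·BB·CA·CA·CA·BB·CA·BB·CA·BB·CA·CA·CA·BB·CA·BB·CA·BB·CA·CA·CA·BB·CA·BB·CA·BB·CA·CA·CA·BB·CA·CA·CA·BB·CA·CA·CA·BB·CA·BB·CA·BB·CA·CA·CA·BB·CA·BB
    A ↦ BB
    B ↦ CA
    C ↦ CA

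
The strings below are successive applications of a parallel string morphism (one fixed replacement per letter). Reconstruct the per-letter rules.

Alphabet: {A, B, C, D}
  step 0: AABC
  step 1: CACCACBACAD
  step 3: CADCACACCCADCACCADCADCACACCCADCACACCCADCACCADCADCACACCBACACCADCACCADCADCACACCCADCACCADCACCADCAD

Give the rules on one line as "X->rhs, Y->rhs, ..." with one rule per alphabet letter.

A->CAC, B->BA, C->CAD, D->ACC

  step 0 ⇒ step 1: AABC ⇒ CAC·CAC·BA·CAD
    A ↦ CAC
    B ↦ BA
    C ↦ CAD
    D ↦ ACC  (constrained at step 1)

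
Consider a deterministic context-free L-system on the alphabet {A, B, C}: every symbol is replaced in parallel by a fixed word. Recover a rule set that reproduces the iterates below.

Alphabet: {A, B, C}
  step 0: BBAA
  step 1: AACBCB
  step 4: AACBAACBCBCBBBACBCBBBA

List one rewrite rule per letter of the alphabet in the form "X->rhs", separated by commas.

A->CB, B->A, C->BB

  step 0 ⇒ step 1: BBAA ⇒ A·A·CB·CB
    A ↦ CB
    B ↦ A
    C ↦ BB  (constrained at step 1)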